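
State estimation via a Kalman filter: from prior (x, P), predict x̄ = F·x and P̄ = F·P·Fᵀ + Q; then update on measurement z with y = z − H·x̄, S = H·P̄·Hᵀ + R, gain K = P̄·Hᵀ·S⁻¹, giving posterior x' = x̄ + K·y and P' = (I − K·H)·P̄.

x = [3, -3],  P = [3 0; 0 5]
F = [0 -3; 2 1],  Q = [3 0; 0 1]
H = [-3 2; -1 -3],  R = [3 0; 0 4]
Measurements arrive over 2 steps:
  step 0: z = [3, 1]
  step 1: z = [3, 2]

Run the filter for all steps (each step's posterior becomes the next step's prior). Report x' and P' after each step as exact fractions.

step 0: x̄ = F·x = [9, 3]
step 0: P̄ = F·P·Fᵀ + Q = [48 -15; -15 18]
step 0: y = z − H·x̄ = [24, 19]
step 0: S = H·P̄·Hᵀ + R = [687 -69; -69 124]
step 0: K = P̄·Hᵀ·S⁻¹ = [-7261/26809 -4689/26809; 129/1411 -372/1411]
step 0: x' = x̄ + K·y = [-22074/26809, 261/1411]
step 0: P' = (I − K·H)·P̄ = [9351/26809 165/1411; 165/1411 441/1411]
step 1: x̄ = F·x = [-783/1411, -39189/26809]
step 1: P̄ = F·P·Fᵀ + Q = [8202/1411 -2313/1411; -2313/1411 85132/26809]
step 1: y = z − H·x̄ = [114174/26809, -78826/26809]
step 1: S = H·P̄·Hᵀ + R = [2350861/26809 -350907/26809; -350907/26809 765580/26809]
step 1: K = P̄·Hᵀ·S⁻¹ = [-274149/1060001 -158883/1060001; 5859473/62540059 -14587506/62540059]
step 1: x' = x̄ + K·y = [-1288605/1060001, -23574477/62540059]
step 1: P' = (I − K·H)·P̄ = [339855/1060001 98559/1060001; 98559/1060001 17511681/62540059]

step 0: x' = [-22074/26809, 261/1411], P' = [9351/26809 165/1411; 165/1411 441/1411]
step 1: x' = [-1288605/1060001, -23574477/62540059], P' = [339855/1060001 98559/1060001; 98559/1060001 17511681/62540059]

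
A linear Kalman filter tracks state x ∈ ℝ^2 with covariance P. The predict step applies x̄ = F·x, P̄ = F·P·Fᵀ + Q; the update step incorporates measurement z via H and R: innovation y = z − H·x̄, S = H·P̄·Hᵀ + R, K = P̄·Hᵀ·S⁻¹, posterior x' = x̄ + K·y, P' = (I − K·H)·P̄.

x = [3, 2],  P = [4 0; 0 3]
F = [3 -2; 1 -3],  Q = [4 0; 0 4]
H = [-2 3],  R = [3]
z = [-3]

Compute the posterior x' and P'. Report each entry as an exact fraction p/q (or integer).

x' = [303/83, 111/83]
P' = [4218/83 2805/83; 2805/83 3785/166]

x̄ = F·x = [5, -3]
P̄ = F·P·Fᵀ + Q = [52 30; 30 35]
y = z − H·x̄ = [16]
S = H·P̄·Hᵀ + R = [166]
K = P̄·Hᵀ·S⁻¹ = [-7/83; 45/166]
x' = x̄ + K·y = [303/83, 111/83]
P' = (I − K·H)·P̄ = [4218/83 2805/83; 2805/83 3785/166]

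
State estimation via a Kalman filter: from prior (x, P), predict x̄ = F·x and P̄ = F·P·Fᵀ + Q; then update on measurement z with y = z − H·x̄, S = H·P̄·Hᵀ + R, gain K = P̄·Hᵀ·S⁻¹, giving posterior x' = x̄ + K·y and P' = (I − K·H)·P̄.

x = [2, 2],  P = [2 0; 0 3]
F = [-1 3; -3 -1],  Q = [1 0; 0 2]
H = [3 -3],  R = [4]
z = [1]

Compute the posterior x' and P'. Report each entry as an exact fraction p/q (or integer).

x̄ = F·x = [4, -8]
P̄ = F·P·Fᵀ + Q = [30 -3; -3 23]
y = z − H·x̄ = [-35]
S = H·P̄·Hᵀ + R = [535]
K = P̄·Hᵀ·S⁻¹ = [99/535; -78/535]
x' = x̄ + K·y = [-265/107, -310/107]
P' = (I − K·H)·P̄ = [6249/535 6117/535; 6117/535 6221/535]

x' = [-265/107, -310/107]
P' = [6249/535 6117/535; 6117/535 6221/535]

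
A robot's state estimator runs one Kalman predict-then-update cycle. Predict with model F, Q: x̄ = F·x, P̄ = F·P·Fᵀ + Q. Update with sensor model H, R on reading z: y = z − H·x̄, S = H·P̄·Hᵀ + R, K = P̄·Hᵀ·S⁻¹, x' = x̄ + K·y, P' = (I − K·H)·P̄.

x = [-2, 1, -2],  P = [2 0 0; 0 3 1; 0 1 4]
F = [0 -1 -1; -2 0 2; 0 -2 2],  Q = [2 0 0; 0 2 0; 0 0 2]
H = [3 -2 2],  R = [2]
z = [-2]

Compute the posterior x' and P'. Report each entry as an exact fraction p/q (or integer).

x' = [636/293, -406/293, -1660/293]
P' = [822/293 -88/293 -1272/293; -88/293 4254/293 4328/293; -1272/293 4328/293 6250/293]

x̄ = F·x = [1, 0, -6]
P̄ = F·P·Fᵀ + Q = [11 -10 -2; -10 26 12; -2 12 22]
y = z − H·x̄ = [7]
S = H·P̄·Hᵀ + R = [293]
K = P̄·Hᵀ·S⁻¹ = [49/293; -58/293; 14/293]
x' = x̄ + K·y = [636/293, -406/293, -1660/293]
P' = (I − K·H)·P̄ = [822/293 -88/293 -1272/293; -88/293 4254/293 4328/293; -1272/293 4328/293 6250/293]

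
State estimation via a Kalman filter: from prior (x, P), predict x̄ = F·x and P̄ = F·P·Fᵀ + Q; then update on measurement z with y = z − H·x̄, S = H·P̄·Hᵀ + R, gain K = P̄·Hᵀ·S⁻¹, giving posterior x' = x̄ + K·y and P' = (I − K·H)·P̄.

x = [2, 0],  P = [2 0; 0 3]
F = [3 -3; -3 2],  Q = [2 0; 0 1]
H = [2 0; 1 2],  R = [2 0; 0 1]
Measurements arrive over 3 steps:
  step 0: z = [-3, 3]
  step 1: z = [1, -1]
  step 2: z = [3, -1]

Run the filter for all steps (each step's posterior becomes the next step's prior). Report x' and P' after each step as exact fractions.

step 0: x̄ = F·x = [6, -6]
step 0: P̄ = F·P·Fᵀ + Q = [47 -36; -36 31]
step 0: y = z − H·x̄ = [-15, 9]
step 0: S = H·P̄·Hᵀ + R = [190 -50; -50 28]
step 0: K = P̄·Hᵀ·S⁻¹ = [691/1410 -5/282; -179/705 67/141]
step 0: x' = x̄ + K·y = [-71/47, 98/47]
step 0: P' = (I − K·H)·P̄ = [691/1410 -179/705; -179/705 257/705]
step 1: x̄ = F·x = [-507/47, 409/47]
step 1: P̄ = F·P·Fᵀ + Q = [6703/470 -4891/470; -4891/470 13981/1410]
step 1: y = z − H·x̄ = [1061/47, -358/47]
step 1: S = H·P̄·Hᵀ + R = [13876/235 -3079/235; -3079/235 18751/1410]
step 1: K = P̄·Hᵀ·S⁻¹ = [206909/432569 -9237/432569; -108073/432569 200089/432569]
step 1: x' = x̄ + K·y = [74996/432569, -199502/432569]
step 1: P' = (I − K·H)·P̄ = [206909/432569 -108073/432569; -108073/432569 154081/432569]
step 2: x̄ = F·x = [823494/432569, -623992/432569]
step 2: P̄ = F·P·Fᵀ + Q = [6059362/432569 -4407762/432569; -4407762/432569 4207950/432569]
step 2: y = z − H·x̄ = [-349281/432569, -8079/432569]
step 2: S = H·P̄·Hᵀ + R = [25102586/432569 -5512324/432569; -5512324/432569 5692683/432569]
step 2: K = P̄·Hᵀ·S⁻¹ = [62181058/130054799 -2756162/130054799; -32468610/130054799 60129834/130054799]
step 2: x' = x̄ + K·y = [197431974/130054799, -162513436/130054799]
step 2: P' = (I − K·H)·P̄ = [62181058/130054799 -32468610/130054799; -32468610/130054799 46299222/130054799]

step 0: x' = [-71/47, 98/47], P' = [691/1410 -179/705; -179/705 257/705]
step 1: x' = [74996/432569, -199502/432569], P' = [206909/432569 -108073/432569; -108073/432569 154081/432569]
step 2: x' = [197431974/130054799, -162513436/130054799], P' = [62181058/130054799 -32468610/130054799; -32468610/130054799 46299222/130054799]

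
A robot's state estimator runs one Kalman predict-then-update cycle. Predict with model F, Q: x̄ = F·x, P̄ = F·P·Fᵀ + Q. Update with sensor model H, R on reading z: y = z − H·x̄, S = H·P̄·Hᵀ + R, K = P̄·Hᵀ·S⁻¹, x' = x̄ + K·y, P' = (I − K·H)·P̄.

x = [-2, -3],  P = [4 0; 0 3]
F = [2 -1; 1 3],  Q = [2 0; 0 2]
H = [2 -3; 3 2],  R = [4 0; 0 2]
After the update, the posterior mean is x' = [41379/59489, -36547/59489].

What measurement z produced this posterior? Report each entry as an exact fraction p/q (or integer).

x̄ = F·x = [-1, -11]
P̄ = F·P·Fᵀ + Q = [21 -1; -1 33]
S = H·P̄·Hᵀ + R = [397 -67; -67 311]
K = P̄·Hᵀ·S⁻¹ = [9041/59489 13616/59489; -13595/59489 9122/59489]
x' − x̄ = [100868/59489, 617832/59489] = K·y
y = (KᵀK)⁻¹·Kᵀ·(x' − x̄) = [-28, 26]
z = y + H·x̄ = [-28, 26] + [31, -25] = [3, 1]

z = [3, 1]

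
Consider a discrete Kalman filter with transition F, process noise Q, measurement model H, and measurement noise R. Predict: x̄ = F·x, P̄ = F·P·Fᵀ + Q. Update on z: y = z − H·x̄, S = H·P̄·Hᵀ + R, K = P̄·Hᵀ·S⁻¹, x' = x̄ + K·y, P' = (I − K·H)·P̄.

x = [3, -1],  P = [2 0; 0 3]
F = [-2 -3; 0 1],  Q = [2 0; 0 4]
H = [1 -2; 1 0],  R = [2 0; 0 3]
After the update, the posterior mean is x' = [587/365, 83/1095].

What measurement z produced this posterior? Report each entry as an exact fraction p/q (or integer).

z = [1, 3]

x̄ = F·x = [-3, -1]
P̄ = F·P·Fᵀ + Q = [37 -9; -9 7]
S = H·P̄·Hᵀ + R = [103 55; 55 40]
K = P̄·Hᵀ·S⁻¹ = [11/73 262/365; -85/219 338/1095]
x' − x̄ = [1682/365, 1178/1095] = K·y
y = (KᵀK)⁻¹·Kᵀ·(x' − x̄) = [2, 6]
z = y + H·x̄ = [2, 6] + [-1, -3] = [1, 3]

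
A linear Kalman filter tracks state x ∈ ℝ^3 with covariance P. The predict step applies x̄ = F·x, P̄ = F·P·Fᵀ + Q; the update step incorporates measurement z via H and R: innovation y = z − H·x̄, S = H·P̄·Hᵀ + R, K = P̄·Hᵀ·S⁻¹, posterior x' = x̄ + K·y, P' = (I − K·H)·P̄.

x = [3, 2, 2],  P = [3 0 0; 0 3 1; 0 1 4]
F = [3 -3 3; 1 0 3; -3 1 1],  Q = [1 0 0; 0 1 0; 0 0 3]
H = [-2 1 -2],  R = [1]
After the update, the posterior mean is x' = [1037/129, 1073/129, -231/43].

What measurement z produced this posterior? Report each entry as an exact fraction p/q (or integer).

z = [3]

x̄ = F·x = [9, 9, -5]
P̄ = F·P·Fᵀ + Q = [73 36 -24; 36 40 6; -24 6 39]
S = H·P̄·Hᵀ + R = [129]
K = P̄·Hᵀ·S⁻¹ = [-62/129; -44/129; -8/43]
x' − x̄ = [-124/129, -88/129, -16/43] = K·y
y = (KᵀK)⁻¹·Kᵀ·(x' − x̄) = [2]
z = y + H·x̄ = [2] + [1] = [3]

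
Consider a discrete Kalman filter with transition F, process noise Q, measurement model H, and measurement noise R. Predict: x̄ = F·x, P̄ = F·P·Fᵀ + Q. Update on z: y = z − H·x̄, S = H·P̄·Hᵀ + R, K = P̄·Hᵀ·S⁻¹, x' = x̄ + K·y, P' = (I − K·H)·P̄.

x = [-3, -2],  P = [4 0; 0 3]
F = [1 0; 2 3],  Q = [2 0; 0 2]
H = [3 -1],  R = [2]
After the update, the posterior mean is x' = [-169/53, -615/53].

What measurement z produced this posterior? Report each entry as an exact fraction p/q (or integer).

x̄ = F·x = [-3, -12]
P̄ = F·P·Fᵀ + Q = [6 8; 8 45]
S = H·P̄·Hᵀ + R = [53]
K = P̄·Hᵀ·S⁻¹ = [10/53; -21/53]
x' − x̄ = [-10/53, 21/53] = K·y
y = (KᵀK)⁻¹·Kᵀ·(x' − x̄) = [-1]
z = y + H·x̄ = [-1] + [3] = [2]

z = [2]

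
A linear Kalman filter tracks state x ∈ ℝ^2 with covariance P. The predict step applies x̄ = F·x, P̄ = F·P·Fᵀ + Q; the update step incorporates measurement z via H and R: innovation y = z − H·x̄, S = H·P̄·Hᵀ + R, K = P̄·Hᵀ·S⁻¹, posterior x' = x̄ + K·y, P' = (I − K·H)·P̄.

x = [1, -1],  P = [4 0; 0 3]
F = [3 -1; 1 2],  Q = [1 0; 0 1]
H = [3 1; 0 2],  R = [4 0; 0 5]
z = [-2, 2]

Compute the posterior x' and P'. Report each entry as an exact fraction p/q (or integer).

x' = [-21754/25541, 19096/25541]
P' = [14324/25541 -9540/25541; -9540/25541 29320/25541]

x̄ = F·x = [4, -1]
P̄ = F·P·Fᵀ + Q = [40 6; 6 17]
y = z − H·x̄ = [-13, 4]
S = H·P̄·Hᵀ + R = [417 70; 70 73]
K = P̄·Hᵀ·S⁻¹ = [8358/25541 -3816/25541; 175/25541 11728/25541]
x' = x̄ + K·y = [-21754/25541, 19096/25541]
P' = (I − K·H)·P̄ = [14324/25541 -9540/25541; -9540/25541 29320/25541]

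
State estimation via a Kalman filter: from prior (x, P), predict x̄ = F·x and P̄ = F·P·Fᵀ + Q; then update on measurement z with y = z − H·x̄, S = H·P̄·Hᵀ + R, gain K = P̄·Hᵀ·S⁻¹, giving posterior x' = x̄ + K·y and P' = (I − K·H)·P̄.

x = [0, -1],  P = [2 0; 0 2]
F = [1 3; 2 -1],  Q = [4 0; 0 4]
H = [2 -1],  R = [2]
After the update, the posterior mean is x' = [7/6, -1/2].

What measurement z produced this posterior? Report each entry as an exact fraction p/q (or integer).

x̄ = F·x = [-3, 1]
P̄ = F·P·Fᵀ + Q = [24 -2; -2 14]
S = H·P̄·Hᵀ + R = [120]
K = P̄·Hᵀ·S⁻¹ = [5/12; -3/20]
x' − x̄ = [25/6, -3/2] = K·y
y = (KᵀK)⁻¹·Kᵀ·(x' − x̄) = [10]
z = y + H·x̄ = [10] + [-7] = [3]

z = [3]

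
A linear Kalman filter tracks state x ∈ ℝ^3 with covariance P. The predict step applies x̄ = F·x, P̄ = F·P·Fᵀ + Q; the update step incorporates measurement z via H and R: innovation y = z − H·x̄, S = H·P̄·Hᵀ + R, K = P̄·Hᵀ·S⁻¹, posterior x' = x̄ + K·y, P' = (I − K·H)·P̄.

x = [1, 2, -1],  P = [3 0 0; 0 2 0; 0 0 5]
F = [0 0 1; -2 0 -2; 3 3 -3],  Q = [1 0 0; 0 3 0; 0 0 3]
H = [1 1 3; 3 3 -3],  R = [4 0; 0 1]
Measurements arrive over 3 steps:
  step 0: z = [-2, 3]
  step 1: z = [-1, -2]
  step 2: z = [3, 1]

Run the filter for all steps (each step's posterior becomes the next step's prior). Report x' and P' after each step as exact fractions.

step 0: x̄ = F·x = [-1, 0, 12]
step 0: P̄ = F·P·Fᵀ + Q = [6 -10 -15; -10 35 12; -15 12 93]
step 0: y = z − H·x̄ = [-37, 42]
step 0: S = H·P̄·Hᵀ + R = [844 -792; -792 1081]
step 0: K = P̄·Hᵀ·S⁻¹ = [-26833/285100 -2739/71275; 96829/285100 20307/71275; 3513/14255 -1224/14255]
step 0: x' = x̄ + K·y = [247569/285100, -171097/285100, -10329/14255]
step 0: P' = (I − K·H)·P̄ = [757331/285100 -786903/285100 -1296/14255; -786903/285100 904039/285100 4503/14255; -1296/14255 4503/14255 723/2851]
step 1: x̄ = F·x = [-10329/14255, -40989/142550, 212289/71275]
step 1: P̄ = F·P·Fᵀ + Q = [3574/2851 -4638/14255 -1224/14255; -4638/14255 991616/71275 17718/71275; -1224/14255 17718/71275 284889/71275]
step 1: y = z − H·x̄ = [-254401/28510, 1421471/142550]
step 1: S = H·P̄·Hᵀ + R = [158131/2851 121869/14255; 121869/14255 11737786/71275]
step 1: K = P̄·Hᵀ·S⁻¹ = [1203608/129165611 2323680/129165611; 143853524/645828055 29891928/129165611; 2823933/12185435 -199548/2437087]
step 1: x' = x̄ + K·y = [-81160769/129165611, 42066587/1291656110, 2291859/24370870]
step 1: P' = (I − K·H)·P̄ = [154044870/129165611 -152260342/129165611 19056/2437087; -152260342/129165611 942520144/645828055 2479218/12185435; 19056/2437087 2479218/12185435 2907078/12185435]
step 2: x̄ = F·x = [2291859/24370870, 690139163/645828055, -267302889/129165611]
step 2: P̄ = F·P·Fᵀ + Q = [15092513/12185435 -6004716/12185435 -199548/2437087; -6004716/12185435 5675080821/645828055 16504728/129165611; -199548/2437087 16504728/129165611 515871789/129165611]
step 2: y = z − H·x̄ = [10392308147/1291656110, -11232671119/1291656110]
step 2: S = H·P̄·Hᵀ + R = [31813887359/645828055 -5520917643/645828055; -5520917643/645828055 75872834026/645828055]
step 2: K = P̄·Hᵀ·S⁻¹ = [51656513425/3690346440107 81755642856/3690346440107; 793677033165/3690346440107 827356577688/3690346440107; 847173852471/3690346440107 -310398630372/3690346440107]
step 2: x' = x̄ + K·y = [51683341000/3690346440107, 6268568139623/7380692880214, 3756874283205/7380692880214]
step 2: P' = (I − K·H)·P̄ = [4341915437590/3690346440107 -4269820013451/3690346440107 44843543187/3690346440107; -4269820013451/3690346440107 5270336191038/3690346440107 724730651691/3690346440107; 44843543187/3690346440107 724730651691/3690346440107 873040405002/3690346440107]

step 0: x' = [247569/285100, -171097/285100, -10329/14255], P' = [757331/285100 -786903/285100 -1296/14255; -786903/285100 904039/285100 4503/14255; -1296/14255 4503/14255 723/2851]
step 1: x' = [-81160769/129165611, 42066587/1291656110, 2291859/24370870], P' = [154044870/129165611 -152260342/129165611 19056/2437087; -152260342/129165611 942520144/645828055 2479218/12185435; 19056/2437087 2479218/12185435 2907078/12185435]
step 2: x' = [51683341000/3690346440107, 6268568139623/7380692880214, 3756874283205/7380692880214], P' = [4341915437590/3690346440107 -4269820013451/3690346440107 44843543187/3690346440107; -4269820013451/3690346440107 5270336191038/3690346440107 724730651691/3690346440107; 44843543187/3690346440107 724730651691/3690346440107 873040405002/3690346440107]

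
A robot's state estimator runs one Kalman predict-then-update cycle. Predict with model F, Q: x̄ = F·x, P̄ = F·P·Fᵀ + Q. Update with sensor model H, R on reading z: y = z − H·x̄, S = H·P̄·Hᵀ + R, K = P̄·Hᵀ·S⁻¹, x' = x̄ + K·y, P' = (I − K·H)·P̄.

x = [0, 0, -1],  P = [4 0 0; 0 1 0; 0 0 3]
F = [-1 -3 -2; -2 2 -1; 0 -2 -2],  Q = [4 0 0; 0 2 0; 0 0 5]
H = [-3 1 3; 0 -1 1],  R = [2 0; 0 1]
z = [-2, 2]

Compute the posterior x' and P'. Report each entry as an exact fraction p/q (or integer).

x̄ = F·x = [2, 1, 2]
P̄ = F·P·Fᵀ + Q = [29 8 18; 8 25 2; 18 2 21]
y = z − H·x̄ = [-3, 1]
S = H·P̄·Hᵀ + R = [117 4; 4 43]
K = P̄·Hᵀ·S⁻¹ = [-223/1003 254/1003; 393/5015 -2719/5015; 397/5015 2179/5015]
x' = x̄ + K·y = [2929/1003, 1117/5015, 11018/5015]
P' = (I − K·H)·P̄ = [20972/1003 15427/1003 15681/1003; 15427/1003 60087/5015 57368/5015; 15681/1003 57368/5015 59547/5015]

x' = [2929/1003, 1117/5015, 11018/5015]
P' = [20972/1003 15427/1003 15681/1003; 15427/1003 60087/5015 57368/5015; 15681/1003 57368/5015 59547/5015]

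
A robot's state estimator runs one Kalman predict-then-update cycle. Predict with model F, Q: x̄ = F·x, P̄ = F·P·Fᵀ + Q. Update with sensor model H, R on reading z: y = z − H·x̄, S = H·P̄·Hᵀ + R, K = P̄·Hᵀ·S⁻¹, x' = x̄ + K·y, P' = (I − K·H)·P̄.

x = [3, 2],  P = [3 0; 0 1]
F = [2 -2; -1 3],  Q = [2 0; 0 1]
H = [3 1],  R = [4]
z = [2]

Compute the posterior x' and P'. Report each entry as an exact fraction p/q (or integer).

x' = [-80/107, 482/107]
P' = [162/107 -318/107; -318/107 862/107]

x̄ = F·x = [2, 3]
P̄ = F·P·Fᵀ + Q = [18 -12; -12 13]
y = z − H·x̄ = [-7]
S = H·P̄·Hᵀ + R = [107]
K = P̄·Hᵀ·S⁻¹ = [42/107; -23/107]
x' = x̄ + K·y = [-80/107, 482/107]
P' = (I − K·H)·P̄ = [162/107 -318/107; -318/107 862/107]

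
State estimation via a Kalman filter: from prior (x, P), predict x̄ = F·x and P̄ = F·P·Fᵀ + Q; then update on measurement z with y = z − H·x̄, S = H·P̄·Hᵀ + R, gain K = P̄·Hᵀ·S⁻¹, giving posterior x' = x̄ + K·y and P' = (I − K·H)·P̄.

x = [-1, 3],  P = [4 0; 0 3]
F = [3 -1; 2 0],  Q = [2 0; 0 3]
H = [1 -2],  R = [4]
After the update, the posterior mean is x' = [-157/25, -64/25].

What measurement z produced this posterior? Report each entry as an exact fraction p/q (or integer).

z = [-1]

x̄ = F·x = [-6, -2]
P̄ = F·P·Fᵀ + Q = [41 24; 24 19]
S = H·P̄·Hᵀ + R = [25]
K = P̄·Hᵀ·S⁻¹ = [-7/25; -14/25]
x' − x̄ = [-7/25, -14/25] = K·y
y = (KᵀK)⁻¹·Kᵀ·(x' − x̄) = [1]
z = y + H·x̄ = [1] + [-2] = [-1]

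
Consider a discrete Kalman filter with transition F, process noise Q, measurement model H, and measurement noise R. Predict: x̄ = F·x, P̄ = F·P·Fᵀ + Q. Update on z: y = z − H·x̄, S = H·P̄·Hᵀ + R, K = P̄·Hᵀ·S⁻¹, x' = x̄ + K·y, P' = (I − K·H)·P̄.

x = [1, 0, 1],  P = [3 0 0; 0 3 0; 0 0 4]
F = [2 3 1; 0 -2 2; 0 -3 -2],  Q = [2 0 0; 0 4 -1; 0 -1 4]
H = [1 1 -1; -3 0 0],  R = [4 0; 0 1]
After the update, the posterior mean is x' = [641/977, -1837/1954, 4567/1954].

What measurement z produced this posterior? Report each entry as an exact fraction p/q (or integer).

x̄ = F·x = [3, 2, -2]
P̄ = F·P·Fᵀ + Q = [45 -10 -35; -10 32 1; -35 1 47]
S = H·P̄·Hᵀ + R = [176 -210; -210 406]
K = P̄·Hᵀ·S⁻¹ = [5/1954 -2265/6839; 1059/1954 4845/13678; -387/977 105/1954]
x' − x̄ = [-2290/977, -5745/1954, 8475/1954] = K·y
y = (KᵀK)⁻¹·Kᵀ·(x' − x̄) = [-10, 7]
z = y + H·x̄ = [-10, 7] + [7, -9] = [-3, -2]

z = [-3, -2]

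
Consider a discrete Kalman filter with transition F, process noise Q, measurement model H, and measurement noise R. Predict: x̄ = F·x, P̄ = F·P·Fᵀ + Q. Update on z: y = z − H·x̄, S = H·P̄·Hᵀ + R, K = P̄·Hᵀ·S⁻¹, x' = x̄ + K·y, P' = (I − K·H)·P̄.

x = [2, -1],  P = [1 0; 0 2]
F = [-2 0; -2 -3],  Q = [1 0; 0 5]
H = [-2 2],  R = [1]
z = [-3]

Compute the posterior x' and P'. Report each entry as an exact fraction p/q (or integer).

x' = [-370/97, -511/97]
P' = [481/97 480/97; 480/97 503/97]

x̄ = F·x = [-4, -1]
P̄ = F·P·Fᵀ + Q = [5 4; 4 27]
y = z − H·x̄ = [-9]
S = H·P̄·Hᵀ + R = [97]
K = P̄·Hᵀ·S⁻¹ = [-2/97; 46/97]
x' = x̄ + K·y = [-370/97, -511/97]
P' = (I − K·H)·P̄ = [481/97 480/97; 480/97 503/97]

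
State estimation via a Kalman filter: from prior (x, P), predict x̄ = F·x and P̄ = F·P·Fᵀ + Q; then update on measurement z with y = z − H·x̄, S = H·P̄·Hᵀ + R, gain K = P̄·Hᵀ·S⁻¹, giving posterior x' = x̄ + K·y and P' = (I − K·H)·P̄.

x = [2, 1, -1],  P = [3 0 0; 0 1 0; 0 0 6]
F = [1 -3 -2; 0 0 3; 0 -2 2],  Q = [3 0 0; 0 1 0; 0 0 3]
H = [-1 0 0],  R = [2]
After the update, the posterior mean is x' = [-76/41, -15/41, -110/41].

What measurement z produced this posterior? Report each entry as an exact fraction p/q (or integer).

z = [2]

x̄ = F·x = [1, -3, -4]
P̄ = F·P·Fᵀ + Q = [39 -36 -18; -36 55 36; -18 36 31]
S = H·P̄·Hᵀ + R = [41]
K = P̄·Hᵀ·S⁻¹ = [-39/41; 36/41; 18/41]
x' − x̄ = [-117/41, 108/41, 54/41] = K·y
y = (KᵀK)⁻¹·Kᵀ·(x' − x̄) = [3]
z = y + H·x̄ = [3] + [-1] = [2]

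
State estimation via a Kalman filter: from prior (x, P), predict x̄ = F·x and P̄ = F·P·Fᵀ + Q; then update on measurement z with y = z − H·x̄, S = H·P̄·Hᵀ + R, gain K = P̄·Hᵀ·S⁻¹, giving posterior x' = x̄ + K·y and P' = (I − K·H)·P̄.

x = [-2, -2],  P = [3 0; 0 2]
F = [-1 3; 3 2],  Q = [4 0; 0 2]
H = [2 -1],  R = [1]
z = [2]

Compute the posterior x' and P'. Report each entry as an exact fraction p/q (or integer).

x' = [-4, -10]
P' = [941/126 1835/126; 1835/126 3701/126]

x̄ = F·x = [-4, -10]
P̄ = F·P·Fᵀ + Q = [25 3; 3 37]
y = z − H·x̄ = [0]
S = H·P̄·Hᵀ + R = [126]
K = P̄·Hᵀ·S⁻¹ = [47/126; -31/126]
x' = x̄ + K·y = [-4, -10]
P' = (I − K·H)·P̄ = [941/126 1835/126; 1835/126 3701/126]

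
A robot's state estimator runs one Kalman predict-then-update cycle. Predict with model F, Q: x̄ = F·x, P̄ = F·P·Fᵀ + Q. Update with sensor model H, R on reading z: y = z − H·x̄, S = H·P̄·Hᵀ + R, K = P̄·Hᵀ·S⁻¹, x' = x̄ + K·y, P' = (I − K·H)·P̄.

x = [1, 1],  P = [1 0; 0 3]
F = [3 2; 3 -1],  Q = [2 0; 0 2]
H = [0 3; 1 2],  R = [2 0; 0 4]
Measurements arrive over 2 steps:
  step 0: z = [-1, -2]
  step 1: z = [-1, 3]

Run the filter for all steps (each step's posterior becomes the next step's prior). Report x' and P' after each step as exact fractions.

step 0: x̄ = F·x = [5, 2]
step 0: P̄ = F·P·Fᵀ + Q = [23 3; 3 14]
step 0: y = z − H·x̄ = [-7, -11]
step 0: S = H·P̄·Hᵀ + R = [128 93; 93 95]
step 0: K = P̄·Hᵀ·S⁻¹ = [-1842/3511 2875/3511; 1107/3511 62/3511]
step 0: x' = x̄ + K·y = [-1176/3511, -1409/3511]
step 0: P' = (I − K·H)·P̄ = [13956/3511 -1228/3511; -1228/3511 738/3511]
step 1: x̄ = F·x = [-6346/3511, -2119/3511]
step 1: P̄ = F·P·Fᵀ + Q = [120842/3511 120444/3511; 120444/3511 140732/3511]
step 1: y = z − H·x̄ = [2846/3511, 21117/3511]
step 1: S = H·P̄·Hᵀ + R = [1273610/3511 1205724/3511; 1205724/3511 1179590/3511]
step 1: K = P̄·Hᵀ·S⁻¹ = [-706560/3458221 137131/266017; 956142/3458221 15458/266017]
step 1: x' = x̄ + K·y = [3898775/3458221, -103459/3458221]
step 1: P' = (I − K·H)·P̄ = [8072892/3458221 -471040/3458221; -471040/3458221 637428/3458221]

step 0: x' = [-1176/3511, -1409/3511], P' = [13956/3511 -1228/3511; -1228/3511 738/3511]
step 1: x' = [3898775/3458221, -103459/3458221], P' = [8072892/3458221 -471040/3458221; -471040/3458221 637428/3458221]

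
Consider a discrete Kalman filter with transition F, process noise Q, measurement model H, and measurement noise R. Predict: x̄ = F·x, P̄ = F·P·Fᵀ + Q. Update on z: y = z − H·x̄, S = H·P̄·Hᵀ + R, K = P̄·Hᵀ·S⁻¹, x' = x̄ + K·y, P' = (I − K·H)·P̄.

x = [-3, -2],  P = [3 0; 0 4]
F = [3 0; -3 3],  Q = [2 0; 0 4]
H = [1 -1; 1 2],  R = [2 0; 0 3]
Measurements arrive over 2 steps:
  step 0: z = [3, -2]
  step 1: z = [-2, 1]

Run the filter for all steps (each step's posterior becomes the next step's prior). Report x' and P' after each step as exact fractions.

step 0: x̄ = F·x = [-9, 3]
step 0: P̄ = F·P·Fᵀ + Q = [29 -27; -27 67]
step 0: y = z − H·x̄ = [15, 1]
step 0: S = H·P̄·Hᵀ + R = [152 -132; -132 192]
step 0: K = P̄·Hᵀ·S⁻¹ = [621/980 449/1470; -327/980 241/735]
step 0: x' = x̄ + K·y = [2383/2940, -4931/2940]
step 0: P' = (I − K·H)·P̄ = [1691/1470 -86/735; -86/735 809/1470]
step 1: x̄ = F·x = [2383/980, -3657/490]
step 1: P̄ = F·P·Fᵀ + Q = [6053/490 -5589/490; -5589/490 5246/245]
step 1: y = z − H·x̄ = [-11657/980, 2645/196]
step 1: S = H·P̄·Hᵀ + R = [28703/490 -2052/49; -2052/49 5427/98]
step 1: K = P̄·Hᵀ·S⁻¹ = [31858/54087 374657/1460349; -18209/54087 456737/1460349]
step 1: x' = x̄ + K·y = [-3249193/2920698, 2225381/2920698]
step 1: P' = (I − K·H)·P̄ = [1521545/1460349 -198787/1460349; -198787/1460349 784499/1460349]

step 0: x' = [2383/2940, -4931/2940], P' = [1691/1470 -86/735; -86/735 809/1470]
step 1: x' = [-3249193/2920698, 2225381/2920698], P' = [1521545/1460349 -198787/1460349; -198787/1460349 784499/1460349]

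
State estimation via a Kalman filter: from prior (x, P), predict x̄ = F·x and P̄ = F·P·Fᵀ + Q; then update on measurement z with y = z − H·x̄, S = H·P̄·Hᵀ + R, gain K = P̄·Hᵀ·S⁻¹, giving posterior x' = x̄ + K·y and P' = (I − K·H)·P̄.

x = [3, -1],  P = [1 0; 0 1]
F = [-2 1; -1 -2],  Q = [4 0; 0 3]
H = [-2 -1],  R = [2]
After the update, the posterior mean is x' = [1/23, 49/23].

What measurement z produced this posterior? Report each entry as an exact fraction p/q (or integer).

z = [-3]

x̄ = F·x = [-7, -1]
P̄ = F·P·Fᵀ + Q = [9 0; 0 8]
S = H·P̄·Hᵀ + R = [46]
K = P̄·Hᵀ·S⁻¹ = [-9/23; -4/23]
x' − x̄ = [162/23, 72/23] = K·y
y = (KᵀK)⁻¹·Kᵀ·(x' − x̄) = [-18]
z = y + H·x̄ = [-18] + [15] = [-3]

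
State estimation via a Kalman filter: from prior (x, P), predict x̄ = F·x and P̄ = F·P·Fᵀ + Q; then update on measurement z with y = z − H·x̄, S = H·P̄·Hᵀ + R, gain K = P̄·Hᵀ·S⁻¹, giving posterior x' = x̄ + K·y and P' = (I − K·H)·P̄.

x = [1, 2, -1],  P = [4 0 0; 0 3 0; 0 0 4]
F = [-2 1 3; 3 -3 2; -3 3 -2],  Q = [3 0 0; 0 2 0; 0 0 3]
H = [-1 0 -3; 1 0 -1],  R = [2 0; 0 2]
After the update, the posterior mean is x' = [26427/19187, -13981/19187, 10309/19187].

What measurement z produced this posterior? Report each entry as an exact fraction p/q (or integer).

x̄ = F·x = [-3, -5, 5]
P̄ = F·P·Fᵀ + Q = [58 -9 9; -9 81 -79; 9 -79 82]
S = H·P̄·Hᵀ + R = [852 170; 170 124]
K = P̄·Hᵀ·S⁻¹ = [-9435/38374 28099/38374; 4651/19187 4455/19187; -9605/38374 -9423/38374]
x' − x̄ = [83988/19187, 81954/19187, -85626/19187] = K·y
y = (KᵀK)⁻¹·Kᵀ·(x' − x̄) = [9, 9]
z = y + H·x̄ = [9, 9] + [-12, -8] = [-3, 1]

z = [-3, 1]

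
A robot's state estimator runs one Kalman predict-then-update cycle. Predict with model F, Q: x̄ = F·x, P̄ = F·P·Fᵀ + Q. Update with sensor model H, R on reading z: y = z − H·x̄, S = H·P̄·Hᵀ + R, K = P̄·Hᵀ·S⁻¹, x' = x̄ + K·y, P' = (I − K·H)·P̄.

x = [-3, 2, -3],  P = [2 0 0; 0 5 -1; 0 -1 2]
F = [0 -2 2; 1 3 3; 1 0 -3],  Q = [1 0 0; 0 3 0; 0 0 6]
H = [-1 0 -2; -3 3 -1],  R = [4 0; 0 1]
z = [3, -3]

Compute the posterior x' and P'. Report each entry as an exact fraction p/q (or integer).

x̄ = F·x = [-10, -6, 6]
P̄ = F·P·Fᵀ + Q = [37 -18 -18; -18 50 -7; -18 -7 26]
y = z − H·x̄ = [5, -9]
S = H·P̄·Hᵀ + R = [73 133; 133 1068]
K = P̄·Hᵀ·S⁻¹ = [18483/60275 -10598/60275; 6113/60275 11147/60275; -37243/60275 5033/60275]
x' = x̄ + K·y = [-414953/60275, -431408/60275, 130138/60275]
P' = (I − K·H)·P̄ = [690752/60275 559772/60275 -382342/60275; 559772/60275 466117/60275 -292112/60275; -382342/60275 -292112/60275 265657/60275]

x' = [-414953/60275, -431408/60275, 130138/60275]
P' = [690752/60275 559772/60275 -382342/60275; 559772/60275 466117/60275 -292112/60275; -382342/60275 -292112/60275 265657/60275]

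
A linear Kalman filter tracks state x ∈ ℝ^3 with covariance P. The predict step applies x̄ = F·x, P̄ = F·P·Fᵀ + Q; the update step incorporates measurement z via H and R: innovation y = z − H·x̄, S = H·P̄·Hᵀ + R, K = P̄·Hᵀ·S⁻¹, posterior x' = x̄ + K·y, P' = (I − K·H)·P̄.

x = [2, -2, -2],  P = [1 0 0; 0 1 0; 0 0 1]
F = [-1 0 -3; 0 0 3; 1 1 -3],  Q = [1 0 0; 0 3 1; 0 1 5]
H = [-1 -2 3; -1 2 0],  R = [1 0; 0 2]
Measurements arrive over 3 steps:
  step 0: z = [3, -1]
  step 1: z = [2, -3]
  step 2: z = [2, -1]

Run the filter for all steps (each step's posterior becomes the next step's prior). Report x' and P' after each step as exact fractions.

step 0: x' = [-3449/9071, -6993/9071, 3458/9071], P' = [20890/9071 7560/9071 11952/9071; 7560/9071 6657/9071 6896/9071; 11952/9071 6896/9071 9520/9071]
step 1: x' = [77991985/64934971, -59140173/64934971, 26891086/64934971], P' = [175105278/64934971 61974414/64934971 98813542/64934971; 61974414/64934971 49936674/64934971 53348929/64934971; 98813542/64934971 53348929/64934971 74901170/64934971]
step 2: x' = [-141974889371/514467612833, -315301747602/514467612833, 78110958708/514467612833], P' = [1413059051306/514467612833 500188261782/514467612833 797118925462/514467612833; 500188261782/514467612833 398908315725/514467612833 427749927740/514467612833; 797118925462/514467612833 427749927740/514467612833 601304463198/514467612833]

step 0: x̄ = F·x = [4, -6, 6]
step 0: P̄ = F·P·Fᵀ + Q = [11 -9 8; -9 12 -8; 8 -8 16]
step 0: y = z − H·x̄ = [-23, 15]
step 0: S = H·P̄·Hᵀ + R = [216 -109; -109 97]
step 0: K = P̄·Hᵀ·S⁻¹ = [-154/9071 -2885/9071; -186/9071 2877/9071; 2816/9071 920/9071]
step 0: x' = x̄ + K·y = [-3449/9071, -6993/9071, 3458/9071]
step 0: P' = (I − K·H)·P̄ = [20890/9071 7560/9071 11952/9071; 7560/9071 6657/9071 6896/9071; 11952/9071 6896/9071 9520/9071]
step 1: x̄ = F·x = [-6925/9071, 10374/9071, -20816/9071]
step 1: P̄ = F·P·Fᵀ + Q = [187353/9071 -121536/9071 36542/9071; -121536/9071 112893/9071 -20065/9071; 36542/9071 -20065/9071 60614/9071]
step 1: y = z − H·x̄ = [94413/9071, -54886/9071]
step 1: S = H·P̄·Hᵀ + R = [728906/9071 -494235/9071; -494235/9071 1143211/9071]
step 1: K = P̄·Hᵀ·S⁻¹ = [-2613480/64934971 -25578225/64934971; -1800975/64934971 18949467/64934971; 19192110/64934971 3942158/64934971]
step 1: x' = x̄ + K·y = [77991985/64934971, -59140173/64934971, 26891086/64934971]
step 1: P' = (I − K·H)·P̄ = [175105278/64934971 61974414/64934971 98813542/64934971; 61974414/64934971 49936674/64934971 53348929/64934971; 98813542/64934971 53348929/64934971 74901170/64934971]
step 2: x̄ = F·x = [-158665243/64934971, 80673258/64934971, -61821446/64934971]
step 2: P̄ = F·P·Fᵀ + Q = [1507032031/64934971 -970551156/64934971 276984051/64934971; -970551156/64934971 868915443/64934971 -152688146/64934971; 276984051/64934971 -152688146/64934971 434801339/64934971]
step 2: y = z − H·x̄ = [318015553/64934971, -384946730/64934971]
step 2: S = H·P̄·Hᵀ + R = [5248989647/64934971 -3715710770/64934971; -3715710770/64934971 8994768369/64934971]
step 2: K = P̄·Hᵀ·S⁻¹ = [-22078798484/514467612833 -206341263871/514467612833; -14755110012/514467612833 148814184834/514467612833; 151294608652/514467612833 29190465009/514467612833]
step 2: x' = x̄ + K·y = [-141974889371/514467612833, -315301747602/514467612833, 78110958708/514467612833]
step 2: P' = (I − K·H)·P̄ = [1413059051306/514467612833 500188261782/514467612833 797118925462/514467612833; 500188261782/514467612833 398908315725/514467612833 427749927740/514467612833; 797118925462/514467612833 427749927740/514467612833 601304463198/514467612833]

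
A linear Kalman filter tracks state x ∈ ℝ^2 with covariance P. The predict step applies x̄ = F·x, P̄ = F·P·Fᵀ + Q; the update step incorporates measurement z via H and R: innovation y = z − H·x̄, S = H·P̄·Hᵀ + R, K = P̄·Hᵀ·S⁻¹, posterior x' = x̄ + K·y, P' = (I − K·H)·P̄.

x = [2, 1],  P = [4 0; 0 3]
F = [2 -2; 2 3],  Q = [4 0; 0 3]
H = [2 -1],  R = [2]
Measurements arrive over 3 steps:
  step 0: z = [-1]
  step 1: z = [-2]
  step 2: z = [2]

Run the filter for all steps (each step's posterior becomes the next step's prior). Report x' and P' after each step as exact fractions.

step 0: x̄ = F·x = [2, 7]
step 0: P̄ = F·P·Fᵀ + Q = [32 -2; -2 46]
step 0: y = z − H·x̄ = [2]
step 0: S = H·P̄·Hᵀ + R = [184]
step 0: K = P̄·Hᵀ·S⁻¹ = [33/92; -25/92]
step 0: x' = x̄ + K·y = [125/46, 297/46]
step 0: P' = (I − K·H)·P̄ = [383/46 733/46; 733/46 1491/46]
step 1: x̄ = F·x = [-172/23, 1141/46]
step 1: P̄ = F·P·Fᵀ + Q = [908/23 -2974/23; -2974/23 23885/46]
step 1: y = z − H·x̄ = [1737/46]
step 1: S = H·P̄·Hᵀ + R = [55033/46]
step 1: K = P̄·Hᵀ·S⁻¹ = [9580/55033; -35781/55033]
step 1: x' = x̄ + K·y = [-49802/55033, 13936/55033]
step 1: P' = (I − K·H)·P̄ = [177468/55033 335776/55033; 335776/55033 743114/55033]
step 2: x̄ = F·x = [-127476/55033, -57796/55033]
step 2: P̄ = F·P·Fᵀ + Q = [1216252/55033 -3077260/55033; -3077260/55033 11592309/55033]
step 2: y = z − H·x̄ = [307222/55033]
step 2: S = H·P̄·Hᵀ + R = [28876423/55033]
step 2: K = P̄·Hᵀ·S⁻¹ = [5509764/28876423; -17746829/28876423]
step 2: x' = x̄ + K·y = [-36129780/28876423, -129397962/28876423]
step 2: P' = (I − K·H)·P̄ = [86557300/28876423 162095072/28876423; 162095072/28876423 359683802/28876423]

step 0: x' = [125/46, 297/46], P' = [383/46 733/46; 733/46 1491/46]
step 1: x' = [-49802/55033, 13936/55033], P' = [177468/55033 335776/55033; 335776/55033 743114/55033]
step 2: x' = [-36129780/28876423, -129397962/28876423], P' = [86557300/28876423 162095072/28876423; 162095072/28876423 359683802/28876423]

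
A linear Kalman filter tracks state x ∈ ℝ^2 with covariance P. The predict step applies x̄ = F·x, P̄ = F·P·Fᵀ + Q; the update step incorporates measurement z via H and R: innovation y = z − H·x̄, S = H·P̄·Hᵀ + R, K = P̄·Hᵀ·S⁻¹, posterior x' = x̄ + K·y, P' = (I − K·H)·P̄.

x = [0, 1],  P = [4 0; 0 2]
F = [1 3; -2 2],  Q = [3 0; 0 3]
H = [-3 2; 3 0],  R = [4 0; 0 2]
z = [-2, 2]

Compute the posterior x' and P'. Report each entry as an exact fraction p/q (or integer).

x' = [8874/12601, 1436/12601]
P' = [2736/12601 3970/12601; 3970/12601 17901/12601]

x̄ = F·x = [3, 2]
P̄ = F·P·Fᵀ + Q = [25 4; 4 27]
y = z − H·x̄ = [3, -7]
S = H·P̄·Hᵀ + R = [289 -201; -201 227]
K = P̄·Hᵀ·S⁻¹ = [-67/12601 4104/12601; 5973/12601 5955/12601]
x' = x̄ + K·y = [8874/12601, 1436/12601]
P' = (I − K·H)·P̄ = [2736/12601 3970/12601; 3970/12601 17901/12601]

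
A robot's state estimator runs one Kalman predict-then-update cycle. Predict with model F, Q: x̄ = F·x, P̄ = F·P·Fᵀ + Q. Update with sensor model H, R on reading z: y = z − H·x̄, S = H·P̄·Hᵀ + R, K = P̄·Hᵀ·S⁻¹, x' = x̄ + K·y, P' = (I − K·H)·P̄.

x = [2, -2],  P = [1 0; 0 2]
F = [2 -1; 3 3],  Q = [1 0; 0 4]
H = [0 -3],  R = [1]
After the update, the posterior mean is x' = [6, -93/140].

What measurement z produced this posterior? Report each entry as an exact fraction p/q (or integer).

x̄ = F·x = [6, 0]
P̄ = F·P·Fᵀ + Q = [7 0; 0 31]
S = H·P̄·Hᵀ + R = [280]
K = P̄·Hᵀ·S⁻¹ = [0; -93/280]
x' − x̄ = [0, -93/140] = K·y
y = (KᵀK)⁻¹·Kᵀ·(x' − x̄) = [2]
z = y + H·x̄ = [2] + [0] = [2]

z = [2]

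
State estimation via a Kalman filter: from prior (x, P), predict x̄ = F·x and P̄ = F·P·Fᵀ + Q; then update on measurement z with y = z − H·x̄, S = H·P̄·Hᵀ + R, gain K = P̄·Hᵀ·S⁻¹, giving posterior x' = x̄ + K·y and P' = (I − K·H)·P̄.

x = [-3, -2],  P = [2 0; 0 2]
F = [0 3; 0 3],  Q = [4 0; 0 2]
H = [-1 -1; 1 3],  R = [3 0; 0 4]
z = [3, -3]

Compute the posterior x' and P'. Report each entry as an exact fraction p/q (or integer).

x̄ = F·x = [-6, -6]
P̄ = F·P·Fᵀ + Q = [22 18; 18 20]
y = z − H·x̄ = [-9, 21]
S = H·P̄·Hᵀ + R = [81 -154; -154 314]
K = P̄·Hᵀ·S⁻¹ = [-428/859 -2/859; 40/859 233/859]
x' = x̄ + K·y = [-1344/859, -621/859]
P' = (I − K·H)·P̄ = [1930/859 -646/859; -646/859 526/859]

x' = [-1344/859, -621/859]
P' = [1930/859 -646/859; -646/859 526/859]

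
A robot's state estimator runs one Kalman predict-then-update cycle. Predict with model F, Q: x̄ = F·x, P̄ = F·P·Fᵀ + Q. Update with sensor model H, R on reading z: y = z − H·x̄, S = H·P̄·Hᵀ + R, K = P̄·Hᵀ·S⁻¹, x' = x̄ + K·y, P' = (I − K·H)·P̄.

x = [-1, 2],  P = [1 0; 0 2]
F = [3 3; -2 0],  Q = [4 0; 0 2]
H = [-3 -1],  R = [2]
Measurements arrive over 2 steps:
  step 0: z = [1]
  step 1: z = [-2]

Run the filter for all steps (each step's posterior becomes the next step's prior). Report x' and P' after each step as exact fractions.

step 0: x' = [-291/251, 646/251], P' = [212/251 -462/251; -462/251 1362/251]
step 1: x' = [9960/36269, 45933/36269], P' = [20804/36269 -40350/36269; -40350/36269 126900/36269]

step 0: x̄ = F·x = [3, 2]
step 0: P̄ = F·P·Fᵀ + Q = [31 -6; -6 6]
step 0: y = z − H·x̄ = [12]
step 0: S = H·P̄·Hᵀ + R = [251]
step 0: K = P̄·Hᵀ·S⁻¹ = [-87/251; 12/251]
step 0: x' = x̄ + K·y = [-291/251, 646/251]
step 0: P' = (I − K·H)·P̄ = [212/251 -462/251; -462/251 1362/251]
step 1: x̄ = F·x = [1065/251, 582/251]
step 1: P̄ = F·P·Fᵀ + Q = [6854/251 1500/251; 1500/251 1350/251]
step 1: y = z − H·x̄ = [3275/251]
step 1: S = H·P̄·Hᵀ + R = [72538/251]
step 1: K = P̄·Hᵀ·S⁻¹ = [-11031/36269; -2925/36269]
step 1: x' = x̄ + K·y = [9960/36269, 45933/36269]
step 1: P' = (I − K·H)·P̄ = [20804/36269 -40350/36269; -40350/36269 126900/36269]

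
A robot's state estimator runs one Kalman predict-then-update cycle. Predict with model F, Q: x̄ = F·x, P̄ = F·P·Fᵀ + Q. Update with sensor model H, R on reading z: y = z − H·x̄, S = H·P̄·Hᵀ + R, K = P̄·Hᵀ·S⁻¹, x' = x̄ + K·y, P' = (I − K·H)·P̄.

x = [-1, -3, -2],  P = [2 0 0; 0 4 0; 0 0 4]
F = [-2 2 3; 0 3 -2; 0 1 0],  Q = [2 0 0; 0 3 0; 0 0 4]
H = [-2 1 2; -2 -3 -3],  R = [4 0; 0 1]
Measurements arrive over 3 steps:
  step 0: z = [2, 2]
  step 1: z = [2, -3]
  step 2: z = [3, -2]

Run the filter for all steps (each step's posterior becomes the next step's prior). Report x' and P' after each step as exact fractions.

step 0: x̄ = F·x = [-10, -5, -3]
step 0: P̄ = F·P·Fᵀ + Q = [62 0 8; 0 55 12; 8 12 8]
step 0: y = z − H·x̄ = [-7, -42]
step 0: S = H·P̄·Hᵀ + R = [323 -57; -57 1128]
step 0: K = P̄·Hᵀ·S⁻¹ = [-8684/24073 -568/3801; 5177/24073 -212/1267; 3068/120365 -1256/19005]
step 0: x' = x̄ + K·y = [-4122/3439, 1796/3439, -1385/3439]
step 0: P' = (I − K·H)·P̄ = [66746/72219 -37028/24073 70184/72219; -37028/24073 105404/24073 -79376/24073; 70184/72219 -79376/24073 964648/361095]
step 1: x̄ = F·x = [7681/3439, 8158/3439, 1796/3439]
step 1: P̄ = F·P·Fᵀ + Q = [3007822/361095 354496/51585 46736/24073; 354496/51585 4779871/51585 67852/3439; 46736/24073 67852/3439 201696/24073]
step 1: y = z − H·x̄ = [10490/3439, 34907/3439]
step 1: S = H·P̄·Hᵀ + R = [72000157/361095 -31858163/72219; -31858163/72219 101436728/72219]
step 1: K = P̄·Hᵀ·S⁻¹ = [-9860102764/30860958929 -4043739392/30860958929; 4140978721/30860958929 -6409677948/30860958929; 2485520060/30860958929 -1157482048/30860958929]
step 1: x' = x̄ + K·y = [-2193737545/30860958929, 20779279324/30860958929, 11949741732/30860958929]
step 1: P' = (I − K·H)·P̄ = [24559135282/30860958929 -39727546956/30860958929 24702703232/30860958929; -39727546956/30860958929 120134360268/30860958929 -91512769648/30860958929; 24702703232/30860958929 -91512769648/30860958929 75430128176/30860958929]
step 2: x̄ = F·x = [81795258934/30860958929, 38438354508/30860958929, 20779279324/30860958929]
step 2: P̄ = F·P·Fᵀ + Q = [242601754730/30860958929 147837638976/30860958929 45185505504/30860958929; 147837638976/30860958929 2573665867679/30860958929 543428620100/30860958929; 45185505504/30860958929 543428620100/30860958929 243578195984/30860958929]
step 2: y = z − H·x̄ = [176176481499/30860958929, 279521501506/30860958929]
step 2: S = H·P̄·Hᵀ + R = [5862709386715/30860958929 -12421195774009/30860958929; -12421195774009/30860958929 38454457446376/30860958929]
step 2: K = P̄·Hᵀ·S⁻¹ = [-736127349321844/2305864971317271 -301594467576496/2305864971317271; 103330495574573/768621657105757 -159445055423116/768621657105757; 8804784670580/109803093872251 -4155679809040/109803093872251]
step 2: x' = x̄ + K·y = [-822451513067042/2305864971317271, 103063342522003/768621657105757, 86556716788176/109803093872251]
step 2: P' = (I − K·H)·P̄ = [1834304163070934/2305864971317271 -989591611521580/768621657105757 87925565795696/109803093872251; -989591611521580/768621657105757 2991613426389052/768621657105757 -325533904795280/109803093872251; 87925565795696/109803093872251 -325533904795280/109803093872251 268302087534496/109803093872251]

step 0: x' = [-4122/3439, 1796/3439, -1385/3439], P' = [66746/72219 -37028/24073 70184/72219; -37028/24073 105404/24073 -79376/24073; 70184/72219 -79376/24073 964648/361095]
step 1: x' = [-2193737545/30860958929, 20779279324/30860958929, 11949741732/30860958929], P' = [24559135282/30860958929 -39727546956/30860958929 24702703232/30860958929; -39727546956/30860958929 120134360268/30860958929 -91512769648/30860958929; 24702703232/30860958929 -91512769648/30860958929 75430128176/30860958929]
step 2: x' = [-822451513067042/2305864971317271, 103063342522003/768621657105757, 86556716788176/109803093872251], P' = [1834304163070934/2305864971317271 -989591611521580/768621657105757 87925565795696/109803093872251; -989591611521580/768621657105757 2991613426389052/768621657105757 -325533904795280/109803093872251; 87925565795696/109803093872251 -325533904795280/109803093872251 268302087534496/109803093872251]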